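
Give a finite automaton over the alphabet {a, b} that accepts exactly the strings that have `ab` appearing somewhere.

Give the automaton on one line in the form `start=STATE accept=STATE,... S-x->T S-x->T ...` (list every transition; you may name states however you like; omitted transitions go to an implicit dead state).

start=q0 accept=q2 q0-a->q1 q0-b->q0 q1-a->q1 q1-b->q2 q2-a->q2 q2-b->q2

Track how much of `ab` has been matched so far: state q0 is no progress, q2 is the absorbing accept state reached once `ab` has occurred. Intermediate states record partial matches; on a mismatch, fall back to the longest reusable overlap.
        a   b  
>  q0   q1  q0 
   q1   q1  q2 
 * q2   q2  q2 
(> = start, * = accepting)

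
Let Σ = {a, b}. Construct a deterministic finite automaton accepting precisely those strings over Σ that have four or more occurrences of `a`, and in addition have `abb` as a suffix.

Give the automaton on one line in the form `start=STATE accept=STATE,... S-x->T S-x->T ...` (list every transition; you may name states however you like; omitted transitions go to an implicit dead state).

start=S0 accept=S6 S0-a->S1 S0-b->S0 S1-a->S2 S1-b->S1 S2-a->S3 S2-b->S2 S3-a->S4 S3-b->S3 S4-a->S4 S4-b->S5 S5-a->S4 S5-b->S6 S6-a->S4 S6-b->S3

Handle the two conditions separately and then intersect. The first has 6 states tracking the count of `a`s, saturating at 5; the second has 4 states tracking how much of the suffix `abb` has currently been matched. A product state is a pair (one from each), accepting exactly when both do. Equivalent product states are then merged.
A 7-state machine:
        a   b  
>  S0   S1  S0 
   S1   S2  S1 
   S2   S3  S2 
   S3   S4  S3 
   S4   S4  S5 
   S5   S4  S6 
 * S6   S4  S3 
(> = start, * = accepting)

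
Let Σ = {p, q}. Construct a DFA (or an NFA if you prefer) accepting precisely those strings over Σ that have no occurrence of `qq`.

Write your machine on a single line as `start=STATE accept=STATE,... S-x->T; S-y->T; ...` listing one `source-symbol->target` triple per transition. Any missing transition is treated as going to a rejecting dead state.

This is the complement of 'contains `qq`'. Use the same substring-matching states — A through C holding how much of `qq` has just been matched — but flip the accepting set: everything except the trap C accepts.
With 3 states:
       p  q 
>* A   A  B 
 * B   A  C 
   C   C  C 
(> = start, * = accepting)

start=A; accept=A,B; A-p->A; A-q->B; B-p->A; B-q->C; C-p->C; C-q->C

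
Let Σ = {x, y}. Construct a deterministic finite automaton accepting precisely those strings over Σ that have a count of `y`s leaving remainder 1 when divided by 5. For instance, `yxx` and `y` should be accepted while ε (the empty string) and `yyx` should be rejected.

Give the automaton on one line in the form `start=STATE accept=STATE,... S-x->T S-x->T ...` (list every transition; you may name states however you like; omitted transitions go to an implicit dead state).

start=A accept=B A-x->A A-y->B B-x->B B-y->C C-x->C C-y->D D-x->D D-y->E E-x->E E-y->A

The only thing that matters is how many `y`s have appeared, reduced mod 5. Use one state per residue: A for 0, …, E for 4. Reading `y` moves to the next residue; anything else stays put. B is accepting.
A 5-state machine:
       x  y 
>  A   A  B 
 * B   B  C 
   C   C  D 
   D   D  E 
   E   E  A 
(> = start, * = accepting)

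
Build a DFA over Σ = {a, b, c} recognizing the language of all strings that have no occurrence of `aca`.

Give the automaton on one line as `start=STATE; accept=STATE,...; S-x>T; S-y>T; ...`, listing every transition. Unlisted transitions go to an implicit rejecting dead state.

Track partial matches of the forbidden pattern `aca`. State q3 is a dead state reached once `aca` has occurred; every other state accepts. q0 means no part of `aca` is currently matched.
With 4 states:
        a   b   c  
>* q0   q1  q0  q0 
 * q1   q1  q0  q2 
 * q2   q3  q0  q0 
   q3   q3  q3  q3 
(> = start, * = accepting)

start=q0; accept=q0,q1,q2; q0-a>q1; q0-b>q0; q0-c>q0; q1-a>q1; q1-b>q0; q1-c>q2; q2-a>q3; q2-b>q0; q2-c>q0; q3-a>q3; q3-b>q3; q3-c>q3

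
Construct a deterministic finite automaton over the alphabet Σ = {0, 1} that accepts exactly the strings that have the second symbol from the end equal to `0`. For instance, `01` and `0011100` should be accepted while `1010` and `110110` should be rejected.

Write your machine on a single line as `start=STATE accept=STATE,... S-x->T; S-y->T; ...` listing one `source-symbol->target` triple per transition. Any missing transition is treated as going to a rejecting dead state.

start=q0; accept=q3,q4; q0-0->q1; q0-1->q2; q1-0->q3; q1-1->q4; q2-0->q5; q2-1->q6; q3-0->q3; q3-1->q4; q4-0->q5; q4-1->q6; q5-0->q3; q5-1->q4; q6-0->q5; q6-1->q6

A DFA must remember the last 2 symbols (since which symbol is second-to-last isn't known until the input ends). Use one state per possible window of the last ≤2 symbols; accept from those whose window starts with `0`.
7 states suffice.
        0   1  
>  q0   q1  q2 
   q1   q3  q4 
   q2   q5  q6 
 * q3   q3  q4 
 * q4   q5  q6 
   q5   q3  q4 
   q6   q5  q6 
(> = start, * = accepting)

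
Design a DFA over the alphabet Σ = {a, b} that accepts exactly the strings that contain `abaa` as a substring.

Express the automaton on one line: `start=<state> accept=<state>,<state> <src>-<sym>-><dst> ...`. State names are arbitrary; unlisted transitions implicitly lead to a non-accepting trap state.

States q0..q3 record the length of the longest prefix of `abaa` that matches the current input suffix. Reaching q4 means `abaa` has been seen, and we stay there forever. Accept from q4.
        a   b  
>  q0   q1  q0 
   q1   q1  q2 
   q2   q3  q0 
   q3   q4  q2 
 * q4   q4  q4 
(> = start, * = accepting)

start=q0 accept=q4 q0-a->q1 q0-b->q0 q1-a->q1 q1-b->q2 q2-a->q3 q2-b->q0 q3-a->q4 q3-b->q2 q4-a->q4 q4-b->q4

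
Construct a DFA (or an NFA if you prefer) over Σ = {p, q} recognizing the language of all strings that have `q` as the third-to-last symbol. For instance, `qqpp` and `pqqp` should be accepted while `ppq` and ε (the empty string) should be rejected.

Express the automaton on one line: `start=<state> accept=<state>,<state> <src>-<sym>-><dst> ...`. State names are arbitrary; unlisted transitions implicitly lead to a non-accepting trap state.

start=s0 accept=s11,s12,s13,s14 s0-p->s1 s0-q->s2 s1-p->s3 s1-q->s4 s2-p->s5 s2-q->s6 s3-p->s7 s3-q->s8 s4-p->s9 s4-q->s10 s5-p->s11 s5-q->s12 s6-p->s13 s6-q->s14 s7-p->s7 s7-q->s8 s8-p->s9 s8-q->s10 s9-p->s11 s9-q->s12 s10-p->s13 s10-q->s14 s11-p->s7 s11-q->s8 s12-p->s9 s12-q->s10 s13-p->s11 s13-q->s12 s14-p->s13 s14-q->s14

Because acceptance depends on a position counted from the end, the machine has to buffer the most recent 3 symbols. Make each state the string of the last up-to-3 symbols read; on input `x` shift the window left and append `x`. Accept when the buffered window has length 3 and begins with `q`.
A 15-state machine:
          p    q  
>  s0     s1   s2 
   s1     s3   s4 
   s2     s5   s6 
   s3     s7   s8 
   s4     s9  s10 
   s5    s11  s12 
   s6    s13  s14 
   s7     s7   s8 
   s8     s9  s10 
   s9    s11  s12 
   s10   s13  s14 
 * s11    s7   s8 
 * s12    s9  s10 
 * s13   s11  s12 
 * s14   s13  s14 
(> = start, * = accepting)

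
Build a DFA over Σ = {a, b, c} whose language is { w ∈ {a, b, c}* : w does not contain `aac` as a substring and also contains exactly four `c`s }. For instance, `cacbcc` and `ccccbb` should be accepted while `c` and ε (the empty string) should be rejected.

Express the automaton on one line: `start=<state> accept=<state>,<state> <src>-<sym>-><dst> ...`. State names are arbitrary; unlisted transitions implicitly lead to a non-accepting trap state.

Run two small machines in parallel and take their product. One (4 states) tracks partial matches of the forbidden pattern `aac`; the other (6 states) tracks the count of `c`s, saturating at 5. Each combined state is a pair, one component from each; accept when both components accept. After merging equivalent states the machine shrinks.
With 14 states:
          a    b    c  
>  s0     s1   s0   s2 
   s1     s3   s0   s2 
   s2     s4   s2   s5 
   s3     s3   s0   s6 
   s4     s7   s2   s5 
   s5     s8   s5   s9 
   s6     s6   s6   s6 
   s7     s7   s2   s6 
   s8    s10   s5   s9 
   s9    s11   s9  s12 
   s10   s10   s5   s6 
   s11   s13   s9  s12 
 * s12   s12  s12   s6 
   s13   s13   s9   s6 
(> = start, * = accepting)

start=s0 accept=s12 s0-a->s1 s0-b->s0 s0-c->s2 s1-a->s3 s1-b->s0 s1-c->s2 s2-a->s4 s2-b->s2 s2-c->s5 s3-a->s3 s3-b->s0 s3-c->s6 s4-a->s7 s4-b->s2 s4-c->s5 s5-a->s8 s5-b->s5 s5-c->s9 s6-a->s6 s6-b->s6 s6-c->s6 s7-a->s7 s7-b->s2 s7-c->s6 s8-a->s10 s8-b->s5 s8-c->s9 s9-a->s11 s9-b->s9 s9-c->s12 s10-a->s10 s10-b->s5 s10-c->s6 s11-a->s13 s11-b->s9 s11-c->s12 s12-a->s12 s12-b->s12 s12-c->s6 s13-a->s13 s13-b->s9 s13-c->s6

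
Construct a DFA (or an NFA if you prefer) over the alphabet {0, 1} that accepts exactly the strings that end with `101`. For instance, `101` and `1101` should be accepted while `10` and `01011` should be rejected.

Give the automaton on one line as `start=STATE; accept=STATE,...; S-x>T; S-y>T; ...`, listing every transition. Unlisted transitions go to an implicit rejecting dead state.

start=q0; accept=q3; q0-0>q0; q0-1>q1; q1-0>q2; q1-1>q1; q2-0>q0; q2-1>q3; q3-0>q2; q3-1>q1

Let each state record the length of the longest suffix of the input read so far that is also a prefix of `101`. q1 means the last symbol is `1`; q2 means the last 2 symbols are `10`; q3 means the last 3 symbols are `101`. Accept only at q3, where the string currently ends in `101`.
        0   1  
>  q0   q0  q1 
   q1   q2  q1 
   q2   q0  q3 
 * q3   q2  q1 
(> = start, * = accepting)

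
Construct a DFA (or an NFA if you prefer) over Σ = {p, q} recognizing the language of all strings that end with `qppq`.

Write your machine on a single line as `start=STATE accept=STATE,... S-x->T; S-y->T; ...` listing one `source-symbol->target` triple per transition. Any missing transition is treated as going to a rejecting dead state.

start=A; accept=E; A-p->A; A-q->B; B-p->C; B-q->B; C-p->D; C-q->B; D-p->A; D-q->E; E-p->C; E-q->B

Let each state record the length of the longest suffix of the input read so far that is also a prefix of `qppq`. B means the last symbol is `q`; C means the last 2 symbols are `qp`; D means the last 3 symbols are `qpp`; E means the last 4 symbols are `qppq`. Accept only at E, where the string currently ends in `qppq`.
With 5 states:
       p  q 
>  A   A  B 
   B   C  B 
   C   D  B 
   D   A  E 
 * E   C  B 
(> = start, * = accepting)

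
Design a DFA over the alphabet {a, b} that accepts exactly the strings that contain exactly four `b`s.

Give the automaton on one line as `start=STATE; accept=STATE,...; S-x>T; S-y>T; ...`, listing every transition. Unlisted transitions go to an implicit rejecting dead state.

Only the number of `b`s matters, and only up to 5. Make a chain q0 → q1 → q2 → q3 → q4 → q5 advanced by each `b` (with q5 absorbing); every other symbol self-loops. The accepting set is {q4}.
A 6-state machine:
        a   b  
>  q0   q0  q1 
   q1   q1  q2 
   q2   q2  q3 
   q3   q3  q4 
 * q4   q4  q5 
   q5   q5  q5 
(> = start, * = accepting)

start=q0; accept=q4; q0-a>q0; q0-b>q1; q1-a>q1; q1-b>q2; q2-a>q2; q2-b>q3; q3-a>q3; q3-b>q4; q4-a>q4; q4-b>q5; q5-a>q5; q5-b>q5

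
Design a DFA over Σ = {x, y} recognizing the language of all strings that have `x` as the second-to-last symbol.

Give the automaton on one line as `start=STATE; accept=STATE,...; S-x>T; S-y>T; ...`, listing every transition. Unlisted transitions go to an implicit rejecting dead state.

start=q0; accept=q3,q4; q0-x>q1; q0-y>q2; q1-x>q3; q1-y>q4; q2-x>q5; q2-y>q6; q3-x>q3; q3-y>q4; q4-x>q5; q4-y>q6; q5-x>q3; q5-y>q4; q6-x>q5; q6-y>q6

Because acceptance depends on a position counted from the end, the machine has to buffer the most recent 2 symbols. Make each state the string of the last up-to-2 symbols read; on input `x` shift the window left and append `x`. Accept when the buffered window has length 2 and begins with `x`.
        x   y  
>  q0   q1  q2 
   q1   q3  q4 
   q2   q5  q6 
 * q3   q3  q4 
 * q4   q5  q6 
   q5   q3  q4 
   q6   q5  q6 
(> = start, * = accepting)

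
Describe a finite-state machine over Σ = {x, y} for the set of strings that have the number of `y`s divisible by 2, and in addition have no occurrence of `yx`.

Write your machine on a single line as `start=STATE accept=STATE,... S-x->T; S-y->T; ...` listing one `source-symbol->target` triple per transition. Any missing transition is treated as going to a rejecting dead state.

start=S0; accept=S0,S3; S0-x->S0; S0-y->S1; S1-x->S2; S1-y->S3; S2-x->S2; S2-y->S4; S3-x->S4; S3-y->S1; S4-x->S4; S4-y->S2

Run two small machines in parallel and take their product. The first has 2 states tracking the count of `y`s modulo 2; the second has 3 states tracking partial matches of the forbidden pattern `yx`. A product state is a pair (one from each), accepting exactly when both do.
5 states suffice.
        x   y  
>* S0   S0  S1 
   S1   S2  S3 
   S2   S2  S4 
 * S3   S4  S1 
   S4   S4  S2 
(> = start, * = accepting)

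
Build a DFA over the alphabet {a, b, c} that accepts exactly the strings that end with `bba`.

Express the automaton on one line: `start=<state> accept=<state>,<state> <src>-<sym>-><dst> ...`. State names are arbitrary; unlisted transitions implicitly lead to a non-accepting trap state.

start=s0 accept=s3 s0-a->s0 s0-b->s1 s0-c->s0 s1-a->s0 s1-b->s2 s1-c->s0 s2-a->s3 s2-b->s2 s2-c->s0 s3-a->s0 s3-b->s1 s3-c->s0

Let each state record the length of the longest suffix of the input read so far that is also a prefix of `bba`. s1 means the last symbol is `b`; s2 means the last 2 symbols are `bb`; s3 means the last 3 symbols are `bba`. Accept only at s3, where the string currently ends in `bba`.
With 4 states:
        a   b   c  
>  s0   s0  s1  s0 
   s1   s0  s2  s0 
   s2   s3  s2  s0 
 * s3   s0  s1  s0 
(> = start, * = accepting)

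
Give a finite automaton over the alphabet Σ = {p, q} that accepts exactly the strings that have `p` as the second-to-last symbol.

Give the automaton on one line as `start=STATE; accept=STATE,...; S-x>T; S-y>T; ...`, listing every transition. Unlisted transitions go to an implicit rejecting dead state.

start=S0; accept=S3,S4; S0-p>S1; S0-q>S2; S1-p>S3; S1-q>S4; S2-p>S5; S2-q>S6; S3-p>S3; S3-q>S4; S4-p>S5; S4-q>S6; S5-p>S3; S5-q>S4; S6-p>S5; S6-q>S6

Because acceptance depends on a position counted from the end, the machine has to buffer the most recent 2 symbols. Make each state the string of the last up-to-2 symbols read; on input `x` shift the window left and append `x`. Accept when the buffered window has length 2 and begins with `p`.
7 states suffice.
        p   q  
>  S0   S1  S2 
   S1   S3  S4 
   S2   S5  S6 
 * S3   S3  S4 
 * S4   S5  S6 
   S5   S3  S4 
   S6   S5  S6 
(> = start, * = accepting)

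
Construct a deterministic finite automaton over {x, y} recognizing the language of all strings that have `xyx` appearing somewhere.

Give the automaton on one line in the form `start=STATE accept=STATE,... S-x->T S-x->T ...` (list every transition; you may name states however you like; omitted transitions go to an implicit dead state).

Track how much of `xyx` has been matched so far: state S0 is no progress, S3 is the absorbing accept state reached once `xyx` has occurred. Intermediate states record partial matches; on a mismatch, fall back to the longest reusable overlap.
4 states suffice.
        x   y  
>  S0   S1  S0 
   S1   S1  S2 
   S2   S3  S0 
 * S3   S3  S3 
(> = start, * = accepting)

start=S0 accept=S3 S0-x->S1 S0-y->S0 S1-x->S1 S1-y->S2 S2-x->S3 S2-y->S0 S3-x->S3 S3-y->S3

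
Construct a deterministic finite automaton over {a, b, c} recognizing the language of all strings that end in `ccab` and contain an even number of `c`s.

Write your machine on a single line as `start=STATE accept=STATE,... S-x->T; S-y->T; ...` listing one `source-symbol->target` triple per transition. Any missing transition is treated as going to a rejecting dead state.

start=S0; accept=S5; S0-a->S0; S0-b->S0; S0-c->S1; S1-a->S2; S1-b->S2; S1-c->S3; S2-a->S2; S2-b->S2; S2-c->S0; S3-a->S4; S3-b->S0; S3-c->S1; S4-a->S0; S4-b->S5; S4-c->S1; S5-a->S0; S5-b->S0; S5-c->S1

Run two small machines in parallel and take their product. One (5 states) tracks how much of the suffix `ccab` has currently been matched; the other (2 states) tracks the count of `c`s modulo 2. Each combined state is a pair, one component from each; accept when both components accept. Equivalent product states are then merged.
        a   b   c  
>  S0   S0  S0  S1 
   S1   S2  S2  S3 
   S2   S2  S2  S0 
   S3   S4  S0  S1 
   S4   S0  S5  S1 
 * S5   S0  S0  S1 
(> = start, * = accepting)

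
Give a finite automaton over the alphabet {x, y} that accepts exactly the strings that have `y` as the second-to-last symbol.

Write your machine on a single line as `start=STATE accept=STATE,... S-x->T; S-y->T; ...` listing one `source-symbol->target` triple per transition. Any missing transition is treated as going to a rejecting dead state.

start=S0; accept=S5,S6; S0-x->S1; S0-y->S2; S1-x->S3; S1-y->S4; S2-x->S5; S2-y->S6; S3-x->S3; S3-y->S4; S4-x->S5; S4-y->S6; S5-x->S3; S5-y->S4; S6-x->S5; S6-y->S6

Because acceptance depends on a position counted from the end, the machine has to buffer the most recent 2 symbols. Make each state the string of the last up-to-2 symbols read; on input `x` shift the window left and append `x`. Accept when the buffered window has length 2 and begins with `y`.
7 states suffice.
        x   y  
>  S0   S1  S2 
   S1   S3  S4 
   S2   S5  S6 
   S3   S3  S4 
   S4   S5  S6 
 * S5   S3  S4 
 * S6   S5  S6 
(> = start, * = accepting)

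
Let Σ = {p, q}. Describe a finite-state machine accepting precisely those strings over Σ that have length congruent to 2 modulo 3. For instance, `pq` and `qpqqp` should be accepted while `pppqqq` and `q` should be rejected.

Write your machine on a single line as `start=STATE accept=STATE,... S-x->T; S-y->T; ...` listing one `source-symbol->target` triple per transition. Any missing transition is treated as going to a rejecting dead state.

start=A; accept=C; A-p->B; A-q->B; B-p->C; B-q->C; C-p->A; C-q->A

Count input length modulo 3: every symbol advances one step around the cycle A → B → C → A. Accept at C.
       p  q 
>  A   B  B 
   B   C  C 
 * C   A  A 
(> = start, * = accepting)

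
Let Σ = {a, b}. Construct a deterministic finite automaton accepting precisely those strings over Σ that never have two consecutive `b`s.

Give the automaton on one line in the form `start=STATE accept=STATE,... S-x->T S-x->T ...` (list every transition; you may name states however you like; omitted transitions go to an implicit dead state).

start=q0 accept=q0,q1 q0-a->q0 q0-b->q1 q1-a->q0 q1-b->q2 q2-a->q2 q2-b->q2

Track partial matches of the forbidden pattern `bb`. State q2 is a dead state reached once `bb` has occurred; every other state accepts. q0 means no part of `bb` is currently matched.
3 states suffice.
        a   b  
>* q0   q0  q1 
 * q1   q0  q2 
   q2   q2  q2 
(> = start, * = accepting)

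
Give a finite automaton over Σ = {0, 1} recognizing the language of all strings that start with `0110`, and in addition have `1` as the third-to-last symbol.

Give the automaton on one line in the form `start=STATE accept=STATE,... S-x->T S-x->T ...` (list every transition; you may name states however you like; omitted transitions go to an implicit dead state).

start=A accept=Q,R,S,X A-0->B A-1->C B-0->D B-1->E C-0->F C-1->G D-0->H D-1->I E-0->J E-1->K F-0->L F-1->M G-0->N G-1->O H-0->H H-1->I I-0->J I-1->P J-0->L J-1->M K-0->Q K-1->O L-0->H L-1->I M-0->J M-1->P N-0->L N-1->M O-0->N O-1->O P-0->N P-1->O Q-0->R Q-1->S R-0->T R-1->U S-0->V S-1->W T-0->T T-1->U U-0->V U-1->W V-0->R V-1->S W-0->Q W-1->X X-0->Q X-1->X

Run two small machines in parallel and take their product. The first has 6 states tracking whether the input so far still matches the prefix `0110`; the second has 15 states tracking the last 3 symbols read. A product state is a pair (one from each), accepting exactly when both do.
With 24 states:
       0  1 
>  A   B  C 
   B   D  E 
   C   F  G 
   D   H  I 
   E   J  K 
   F   L  M 
   G   N  O 
   H   H  I 
   I   J  P 
   J   L  M 
   K   Q  O 
   L   H  I 
   M   J  P 
   N   L  M 
   O   N  O 
   P   N  O 
 * Q   R  S 
 * R   T  U 
 * S   V  W 
   T   T  U 
   U   V  W 
   V   R  S 
   W   Q  X 
 * X   Q  X 
(> = start, * = accepting)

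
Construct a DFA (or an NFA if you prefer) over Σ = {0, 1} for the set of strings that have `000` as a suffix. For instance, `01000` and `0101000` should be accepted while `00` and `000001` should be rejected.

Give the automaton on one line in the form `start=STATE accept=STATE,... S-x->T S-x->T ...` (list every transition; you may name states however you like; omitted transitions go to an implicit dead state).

start=q0 accept=q3 q0-0->q1 q0-1->q0 q1-0->q2 q1-1->q0 q2-0->q3 q2-1->q0 q3-0->q3 q3-1->q0

Remember how much of `000` the current input suffix matches. State q0 means no match yet; q1 means the last symbol is `0`; q2 means the last 2 symbols are `00`; q3 means the last 3 symbols are `000`. Only q3 accepts. On a mismatch, fall back to the longest proper suffix that is still a prefix of `000`.
A 4-state machine:
        0   1  
>  q0   q1  q0 
   q1   q2  q0 
   q2   q3  q0 
 * q3   q3  q0 
(> = start, * = accepting)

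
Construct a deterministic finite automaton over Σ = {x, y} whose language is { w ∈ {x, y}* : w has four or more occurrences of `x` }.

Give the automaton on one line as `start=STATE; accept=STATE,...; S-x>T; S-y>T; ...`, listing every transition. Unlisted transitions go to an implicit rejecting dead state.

start=s0; accept=s4,s5; s0-x>s1; s0-y>s0; s1-x>s2; s1-y>s1; s2-x>s3; s2-y>s2; s3-x>s4; s3-y>s3; s4-x>s5; s4-y>s4; s5-x>s5; s5-y>s5

Only the number of `x`s matters, and only up to 5. Make a chain s0 → s1 → s2 → s3 → s4 → s5 advanced by each `x` (with s5 absorbing); every other symbol self-loops. The accepting set is {s4, s5}.
A 6-state machine:
        x   y  
>  s0   s1  s0 
   s1   s2  s1 
   s2   s3  s2 
   s3   s4  s3 
 * s4   s5  s4 
 * s5   s5  s5 
(> = start, * = accepting)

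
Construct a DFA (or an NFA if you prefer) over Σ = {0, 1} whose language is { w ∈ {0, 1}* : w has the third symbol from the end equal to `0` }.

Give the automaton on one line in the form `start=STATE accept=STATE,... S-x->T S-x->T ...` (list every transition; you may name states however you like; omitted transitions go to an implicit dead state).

start=S0 accept=S7,S8,S9,S10 S0-0->S1 S0-1->S2 S1-0->S3 S1-1->S4 S2-0->S5 S2-1->S6 S3-0->S7 S3-1->S8 S4-0->S9 S4-1->S10 S5-0->S11 S5-1->S12 S6-0->S13 S6-1->S14 S7-0->S7 S7-1->S8 S8-0->S9 S8-1->S10 S9-0->S11 S9-1->S12 S10-0->S13 S10-1->S14 S11-0->S7 S11-1->S8 S12-0->S9 S12-1->S10 S13-0->S11 S13-1->S12 S14-0->S13 S14-1->S14

Because acceptance depends on a position counted from the end, the machine has to buffer the most recent 3 symbols. Make each state the string of the last up-to-3 symbols read; on input `x` shift the window left and append `x`. Accept when the buffered window has length 3 and begins with `0`.
          0    1  
>  S0     S1   S2 
   S1     S3   S4 
   S2     S5   S6 
   S3     S7   S8 
   S4     S9  S10 
   S5    S11  S12 
   S6    S13  S14 
 * S7     S7   S8 
 * S8     S9  S10 
 * S9    S11  S12 
 * S10   S13  S14 
   S11    S7   S8 
   S12    S9  S10 
   S13   S11  S12 
   S14   S13  S14 
(> = start, * = accepting)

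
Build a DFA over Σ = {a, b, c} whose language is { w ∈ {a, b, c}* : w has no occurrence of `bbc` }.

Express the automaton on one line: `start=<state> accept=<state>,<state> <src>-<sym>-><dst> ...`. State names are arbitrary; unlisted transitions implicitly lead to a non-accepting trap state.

Track partial matches of the forbidden pattern `bbc`. State q3 is a dead state reached once `bbc` has occurred; every other state accepts. q0 means no part of `bbc` is currently matched.
4 states suffice.
        a   b   c  
>* q0   q0  q1  q0 
 * q1   q0  q2  q0 
 * q2   q0  q2  q3 
   q3   q3  q3  q3 
(> = start, * = accepting)

start=q0 accept=q0,q1,q2 q0-a->q0 q0-b->q1 q0-c->q0 q1-a->q0 q1-b->q2 q1-c->q0 q2-a->q0 q2-b->q2 q2-c->q3 q3-a->q3 q3-b->q3 q3-c->q3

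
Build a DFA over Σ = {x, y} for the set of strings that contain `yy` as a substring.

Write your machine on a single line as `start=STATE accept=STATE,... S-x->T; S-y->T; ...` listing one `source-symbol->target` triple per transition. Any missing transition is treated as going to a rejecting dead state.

start=A; accept=C; A-x->A; A-y->B; B-x->A; B-y->C; C-x->C; C-y->C

Track how much of `yy` has been matched so far: state A is no progress, C is the absorbing accept state reached once `yy` has occurred. Intermediate states record partial matches; on a mismatch, fall back to the longest reusable overlap.
A 3-state machine:
       x  y 
>  A   A  B 
   B   A  C 
 * C   C  C 
(> = start, * = accepting)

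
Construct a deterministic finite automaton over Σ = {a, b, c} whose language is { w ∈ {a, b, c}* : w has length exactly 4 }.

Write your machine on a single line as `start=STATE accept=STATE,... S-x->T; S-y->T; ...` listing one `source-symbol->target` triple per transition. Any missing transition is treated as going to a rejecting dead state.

Count input length up to 5: every symbol moves from q0 toward q5, which means 'more than 4' and absorbs. Accept from {q4}.
A 6-state machine:
        a   b   c  
>  q0   q1  q1  q1 
   q1   q2  q2  q2 
   q2   q3  q3  q3 
   q3   q4  q4  q4 
 * q4   q5  q5  q5 
   q5   q5  q5  q5 
(> = start, * = accepting)

start=q0; accept=q4; q0-a->q1; q0-b->q1; q0-c->q1; q1-a->q2; q1-b->q2; q1-c->q2; q2-a->q3; q2-b->q3; q2-c->q3; q3-a->q4; q3-b->q4; q3-c->q4; q4-a->q5; q4-b->q5; q4-c->q5; q5-a->q5; q5-b->q5; q5-c->q5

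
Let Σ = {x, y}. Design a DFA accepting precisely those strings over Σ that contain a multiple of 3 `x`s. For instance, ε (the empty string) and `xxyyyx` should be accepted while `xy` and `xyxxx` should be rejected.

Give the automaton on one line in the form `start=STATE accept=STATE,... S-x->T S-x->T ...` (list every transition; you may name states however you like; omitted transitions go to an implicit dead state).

The only thing that matters is how many `x`s have appeared, reduced mod 3. Use one state per residue: q0 for 0, …, q2 for 2. Reading `x` moves to the next residue; anything else stays put. q0 is accepting.
3 states suffice.
        x   y  
>* q0   q1  q0 
   q1   q2  q1 
   q2   q0  q2 
(> = start, * = accepting)

start=q0 accept=q0 q0-x->q1 q0-y->q0 q1-x->q2 q1-y->q1 q2-x->q0 q2-y->q2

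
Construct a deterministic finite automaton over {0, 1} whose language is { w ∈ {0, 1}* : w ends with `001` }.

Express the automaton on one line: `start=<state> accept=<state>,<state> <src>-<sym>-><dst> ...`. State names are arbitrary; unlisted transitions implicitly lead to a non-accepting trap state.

Remember how much of `001` the current input suffix matches. State A means no match yet; B means the last symbol is `0`; C means the last 2 symbols are `00`; D means the last 3 symbols are `001`. Only D accepts. On a mismatch, fall back to the longest proper suffix that is still a prefix of `001`.
       0  1 
>  A   B  A 
   B   C  A 
   C   C  D 
 * D   B  A 
(> = start, * = accepting)

start=A accept=D A-0->B A-1->A B-0->C B-1->A C-0->C C-1->D D-0->B D-1->A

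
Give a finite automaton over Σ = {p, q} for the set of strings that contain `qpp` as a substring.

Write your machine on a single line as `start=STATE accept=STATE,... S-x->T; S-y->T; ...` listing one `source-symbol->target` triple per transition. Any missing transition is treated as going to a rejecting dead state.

States A..C record the length of the longest prefix of `qpp` that matches the current input suffix. Reaching D means `qpp` has been seen, and we stay there forever. Accept from D.
With 4 states:
       p  q 
>  A   A  B 
   B   C  B 
   C   D  B 
 * D   D  D 
(> = start, * = accepting)

start=A; accept=D; A-p->A; A-q->B; B-p->C; B-q->B; C-p->D; C-q->B; D-p->D; D-q->D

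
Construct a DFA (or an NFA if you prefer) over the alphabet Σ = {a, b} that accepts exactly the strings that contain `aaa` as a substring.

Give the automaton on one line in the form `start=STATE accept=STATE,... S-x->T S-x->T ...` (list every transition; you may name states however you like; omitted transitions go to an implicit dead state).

Track how much of `aaa` has been matched so far: state q0 is no progress, q3 is the absorbing accept state reached once `aaa` has occurred. Intermediate states record partial matches; on a mismatch, fall back to the longest reusable overlap.
4 states suffice.
        a   b  
>  q0   q1  q0 
   q1   q2  q0 
   q2   q3  q0 
 * q3   q3  q3 
(> = start, * = accepting)

start=q0 accept=q3 q0-a->q1 q0-b->q0 q1-a->q2 q1-b->q0 q2-a->q3 q2-b->q0 q3-a->q3 q3-b->q3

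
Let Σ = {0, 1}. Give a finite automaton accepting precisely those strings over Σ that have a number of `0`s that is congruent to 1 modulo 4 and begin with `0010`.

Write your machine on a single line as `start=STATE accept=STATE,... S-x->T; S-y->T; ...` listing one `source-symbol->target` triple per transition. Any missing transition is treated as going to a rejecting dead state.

Build one automaton per condition and run them in lockstep. The first has 4 states tracking the count of `0`s modulo 4; the second has 6 states tracking whether the input so far still matches the prefix `0010`. A product state is a pair (one from each), accepting exactly when both do. Minimizing collapses redundant product states.
With 9 states:
        0   1  
>  s0   s1  s2 
   s1   s3  s2 
   s2   s2  s2 
   s3   s2  s4 
   s4   s5  s2 
   s5   s6  s5 
   s6   s7  s6 
 * s7   s8  s7 
   s8   s5  s8 
(> = start, * = accepting)

start=s0; accept=s7; s0-0->s1; s0-1->s2; s1-0->s3; s1-1->s2; s2-0->s2; s2-1->s2; s3-0->s2; s3-1->s4; s4-0->s5; s4-1->s2; s5-0->s6; s5-1->s5; s6-0->s7; s6-1->s6; s7-0->s8; s7-1->s7; s8-0->s5; s8-1->s8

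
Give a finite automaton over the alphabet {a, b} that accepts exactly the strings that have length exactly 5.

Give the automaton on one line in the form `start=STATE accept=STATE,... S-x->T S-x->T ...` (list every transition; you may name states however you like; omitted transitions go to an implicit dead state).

We only need to distinguish lengths 0, 1, …, 5, and '>5'. Chain s0 → s1 → s2 → s3 → s4 → s5 → s6 on every symbol, with s6 looping. Accepting states: {s5}.
        a   b  
>  s0   s1  s1 
   s1   s2  s2 
   s2   s3  s3 
   s3   s4  s4 
   s4   s5  s5 
 * s5   s6  s6 
   s6   s6  s6 
(> = start, * = accepting)

start=s0 accept=s5 s0-a->s1 s0-b->s1 s1-a->s2 s1-b->s2 s2-a->s3 s2-b->s3 s3-a->s4 s3-b->s4 s4-a->s5 s4-b->s5 s5-a->s6 s5-b->s6 s6-a->s6 s6-b->s6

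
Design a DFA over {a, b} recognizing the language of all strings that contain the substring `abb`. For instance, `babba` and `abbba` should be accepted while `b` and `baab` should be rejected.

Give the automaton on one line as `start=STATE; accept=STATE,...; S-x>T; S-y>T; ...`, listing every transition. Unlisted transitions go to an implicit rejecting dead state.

States q0..q2 record the length of the longest prefix of `abb` that matches the current input suffix. Reaching q3 means `abb` has been seen, and we stay there forever. Accept from q3.
With 4 states:
        a   b  
>  q0   q1  q0 
   q1   q1  q2 
   q2   q1  q3 
 * q3   q3  q3 
(> = start, * = accepting)

start=q0; accept=q3; q0-a>q1; q0-b>q0; q1-a>q1; q1-b>q2; q2-a>q1; q2-b>q3; q3-a>q3; q3-b>q3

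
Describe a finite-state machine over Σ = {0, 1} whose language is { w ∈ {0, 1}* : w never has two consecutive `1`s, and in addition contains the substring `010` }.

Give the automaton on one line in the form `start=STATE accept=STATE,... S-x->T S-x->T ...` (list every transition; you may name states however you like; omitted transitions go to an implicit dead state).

Run two small machines in parallel and take their product. One (3 states) tracks partial matches of the forbidden pattern `11`; the other (4 states) tracks whether and how much of `010` has been seen. Each combined state is a pair, one component from each; accept when both components accept. Equivalent product states are then merged.
A 7-state machine:
        0   1  
>  S0   S1  S2 
   S1   S1  S3 
   S2   S1  S4 
   S3   S5  S4 
   S4   S4  S4 
 * S5   S5  S6 
 * S6   S5  S4 
(> = start, * = accepting)

start=S0 accept=S5,S6 S0-0->S1 S0-1->S2 S1-0->S1 S1-1->S3 S2-0->S1 S2-1->S4 S3-0->S5 S3-1->S4 S4-0->S4 S4-1->S4 S5-0->S5 S5-1->S6 S6-0->S5 S6-1->S4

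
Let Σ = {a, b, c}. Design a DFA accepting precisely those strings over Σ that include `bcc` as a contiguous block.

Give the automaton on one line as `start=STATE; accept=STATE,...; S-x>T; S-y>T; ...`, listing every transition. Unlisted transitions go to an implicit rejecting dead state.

start=S0; accept=S3; S0-a>S0; S0-b>S1; S0-c>S0; S1-a>S0; S1-b>S1; S1-c>S2; S2-a>S0; S2-b>S1; S2-c>S3; S3-a>S3; S3-b>S3; S3-c>S3

Track how much of `bcc` has been matched so far: state S0 is no progress, S3 is the absorbing accept state reached once `bcc` has occurred. Intermediate states record partial matches; on a mismatch, fall back to the longest reusable overlap.
4 states suffice.
        a   b   c  
>  S0   S0  S1  S0 
   S1   S0  S1  S2 
   S2   S0  S1  S3 
 * S3   S3  S3  S3 
(> = start, * = accepting)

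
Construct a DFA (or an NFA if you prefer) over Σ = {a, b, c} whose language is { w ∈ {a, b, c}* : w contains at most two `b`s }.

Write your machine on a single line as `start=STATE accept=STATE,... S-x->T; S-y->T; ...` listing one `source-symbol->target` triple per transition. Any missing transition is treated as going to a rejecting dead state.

Count `b`s, saturating at 3: states q0 through q2 mean 0 through 2 `b`s seen; q3 means more than 2. Each `b` increments (capped at q3); other symbols loop. Accept from {q0, q1, q2}.
A 4-state machine:
        a   b   c  
>* q0   q0  q1  q0 
 * q1   q1  q2  q1 
 * q2   q2  q3  q2 
   q3   q3  q3  q3 
(> = start, * = accepting)

start=q0; accept=q0,q1,q2; q0-a->q0; q0-b->q1; q0-c->q0; q1-a->q1; q1-b->q2; q1-c->q1; q2-a->q2; q2-b->q3; q2-c->q2; q3-a->q3; q3-b->q3; q3-c->q3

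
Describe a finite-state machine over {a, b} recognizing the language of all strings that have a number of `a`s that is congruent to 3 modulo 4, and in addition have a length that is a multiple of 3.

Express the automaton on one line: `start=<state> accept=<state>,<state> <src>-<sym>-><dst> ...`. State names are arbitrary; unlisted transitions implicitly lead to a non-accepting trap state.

Run two small machines in parallel and take their product. The first has 4 states tracking the count of `a`s modulo 4; the second has 3 states tracking the input length modulo 3. A product state is a pair (one from each), accepting exactly when both do.
12 states suffice.
          a    b  
>  S0     S1   S2 
   S1     S3   S4 
   S2     S4   S5 
   S3     S6   S7 
   S4     S7   S8 
   S5     S8   S0 
 * S6     S2   S9 
   S7     S9  S10 
   S8    S10   S1 
   S9     S5  S11 
   S10   S11   S3 
   S11    S0   S6 
(> = start, * = accepting)

start=S0 accept=S6 S0-a->S1 S0-b->S2 S1-a->S3 S1-b->S4 S2-a->S4 S2-b->S5 S3-a->S6 S3-b->S7 S4-a->S7 S4-b->S8 S5-a->S8 S5-b->S0 S6-a->S2 S6-b->S9 S7-a->S9 S7-b->S10 S8-a->S10 S8-b->S1 S9-a->S5 S9-b->S11 S10-a->S11 S10-b->S3 S11-a->S0 S11-b->S6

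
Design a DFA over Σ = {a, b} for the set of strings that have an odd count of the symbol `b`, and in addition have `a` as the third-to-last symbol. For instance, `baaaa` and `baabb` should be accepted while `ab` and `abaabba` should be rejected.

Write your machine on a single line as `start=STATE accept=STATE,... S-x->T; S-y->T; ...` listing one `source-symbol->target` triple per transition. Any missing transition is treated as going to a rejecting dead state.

Run two small machines in parallel and take their product. The first has 2 states tracking the count of `b`s modulo 2; the second has 15 states tracking the last 3 symbols read. A product state is a pair (one from each), accepting exactly when both do.
With 23 states:
          a    b  
>  q0     q1   q2 
   q1     q3   q4 
   q2     q5   q6 
   q3     q7   q8 
   q4     q9  q10 
   q5    q11  q12 
   q6    q13  q14 
   q7     q7   q8 
 * q8     q9  q10 
 * q9    q11  q12 
   q10   q13  q14 
   q11   q15  q16 
   q12   q17  q18 
   q13   q19  q20 
   q14   q21  q22 
 * q15   q15  q16 
   q16   q17  q18 
   q17   q19  q20 
 * q18   q21  q22 
   q19    q7   q8 
   q20    q9  q10 
   q21   q11  q12 
   q22   q13  q14 
(> = start, * = accepting)

start=q0; accept=q8,q9,q15,q18; q0-a->q1; q0-b->q2; q1-a->q3; q1-b->q4; q2-a->q5; q2-b->q6; q3-a->q7; q3-b->q8; q4-a->q9; q4-b->q10; q5-a->q11; q5-b->q12; q6-a->q13; q6-b->q14; q7-a->q7; q7-b->q8; q8-a->q9; q8-b->q10; q9-a->q11; q9-b->q12; q10-a->q13; q10-b->q14; q11-a->q15; q11-b->q16; q12-a->q17; q12-b->q18; q13-a->q19; q13-b->q20; q14-a->q21; q14-b->q22; q15-a->q15; q15-b->q16; q16-a->q17; q16-b->q18; q17-a->q19; q17-b->q20; q18-a->q21; q18-b->q22; q19-a->q7; q19-b->q8; q20-a->q9; q20-b->q10; q21-a->q11; q21-b->q12; q22-a->q13; q22-b->q14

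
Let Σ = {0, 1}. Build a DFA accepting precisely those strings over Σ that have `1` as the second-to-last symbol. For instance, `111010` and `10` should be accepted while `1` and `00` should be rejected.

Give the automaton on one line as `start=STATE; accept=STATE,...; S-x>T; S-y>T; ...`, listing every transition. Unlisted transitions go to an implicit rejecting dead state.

A DFA must remember the last 2 symbols (since which symbol is second-to-last isn't known until the input ends). Use one state per possible window of the last ≤2 symbols; accept from those whose window starts with `1`.
With 7 states:
        0   1  
>  q0   q1  q2 
   q1   q3  q4 
   q2   q5  q6 
   q3   q3  q4 
   q4   q5  q6 
 * q5   q3  q4 
 * q6   q5  q6 
(> = start, * = accepting)

start=q0; accept=q5,q6; q0-0>q1; q0-1>q2; q1-0>q3; q1-1>q4; q2-0>q5; q2-1>q6; q3-0>q3; q3-1>q4; q4-0>q5; q4-1>q6; q5-0>q3; q5-1>q4; q6-0>q5; q6-1>q6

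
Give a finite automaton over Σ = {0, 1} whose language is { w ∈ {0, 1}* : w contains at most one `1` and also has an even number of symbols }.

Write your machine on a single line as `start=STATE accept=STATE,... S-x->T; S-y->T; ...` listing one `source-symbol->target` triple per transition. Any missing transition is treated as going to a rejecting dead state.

Build one automaton per condition and run them in lockstep. One (3 states) tracks the count of `1`s, saturating at 2; the other (2 states) tracks the input length modulo 2. Each combined state is a pair, one component from each; accept when both components accept.
6 states suffice.
        0   1  
>* q0   q1  q2 
   q1   q0  q3 
   q2   q3  q4 
 * q3   q2  q5 
   q4   q5  q5 
   q5   q4  q4 
(> = start, * = accepting)

start=q0; accept=q0,q3; q0-0->q1; q0-1->q2; q1-0->q0; q1-1->q3; q2-0->q3; q2-1->q4; q3-0->q2; q3-1->q5; q4-0->q5; q4-1->q5; q5-0->q4; q5-1->q4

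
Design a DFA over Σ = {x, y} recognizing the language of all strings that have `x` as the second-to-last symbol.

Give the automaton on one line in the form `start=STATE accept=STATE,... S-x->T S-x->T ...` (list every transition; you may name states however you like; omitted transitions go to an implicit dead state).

A DFA must remember the last 2 symbols (since which symbol is second-to-last isn't known until the input ends). Use one state per possible window of the last ≤2 symbols; accept from those whose window starts with `x`.
7 states suffice.
       x  y 
>  A   B  C 
   B   D  E 
   C   F  G 
 * D   D  E 
 * E   F  G 
   F   D  E 
   G   F  G 
(> = start, * = accepting)

start=A accept=D,E A-x->B A-y->C B-x->D B-y->E C-x->F C-y->G D-x->D D-y->E E-x->F E-y->G F-x->D F-y->E G-x->F G-y->G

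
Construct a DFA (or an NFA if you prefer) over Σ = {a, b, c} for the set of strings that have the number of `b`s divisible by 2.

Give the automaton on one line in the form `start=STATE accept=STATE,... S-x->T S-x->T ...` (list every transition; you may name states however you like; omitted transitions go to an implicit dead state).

start=q0 accept=q0 q0-a->q0 q0-b->q1 q0-c->q0 q1-a->q1 q1-b->q0 q1-c->q1

Keep the running count of `b`s modulo 2: each `b` advances along the cycle q0 → q1 → q0 while other symbols loop. Accept at q0.
With 2 states:
        a   b   c  
>* q0   q0  q1  q0 
   q1   q1  q0  q1 
(> = start, * = accepting)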